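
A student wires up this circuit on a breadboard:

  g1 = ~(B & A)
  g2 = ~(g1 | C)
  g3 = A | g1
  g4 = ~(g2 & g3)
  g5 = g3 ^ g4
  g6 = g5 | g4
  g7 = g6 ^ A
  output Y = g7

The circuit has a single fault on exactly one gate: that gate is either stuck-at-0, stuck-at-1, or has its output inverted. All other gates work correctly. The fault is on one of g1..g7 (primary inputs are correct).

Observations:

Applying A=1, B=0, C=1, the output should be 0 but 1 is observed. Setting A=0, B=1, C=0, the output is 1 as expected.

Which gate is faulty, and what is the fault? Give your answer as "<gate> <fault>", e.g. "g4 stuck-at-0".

Fault-free values for test 1 (A=1, B=0, C=1): g1=1, g2=0, g3=1, g4=1, g5=0, g6=1, g7=0, giving Y=0. Observed 1.
Test 1: faults giving observed 1 are {g6 stuck-at-0, g6 inverted output, g7 stuck-at-1, g7 inverted output}.
Test 2 (A=0, B=1, C=0): fault-free g1=1, g2=0, g3=1, g4=1, g5=0, g6=1, g7=1 → 1; observed 1. Eliminates g6 stuck-at-0, g6 inverted output, g7 inverted output.
Only g7 stuck-at-1 is consistent with every test.

g7 stuck-at-1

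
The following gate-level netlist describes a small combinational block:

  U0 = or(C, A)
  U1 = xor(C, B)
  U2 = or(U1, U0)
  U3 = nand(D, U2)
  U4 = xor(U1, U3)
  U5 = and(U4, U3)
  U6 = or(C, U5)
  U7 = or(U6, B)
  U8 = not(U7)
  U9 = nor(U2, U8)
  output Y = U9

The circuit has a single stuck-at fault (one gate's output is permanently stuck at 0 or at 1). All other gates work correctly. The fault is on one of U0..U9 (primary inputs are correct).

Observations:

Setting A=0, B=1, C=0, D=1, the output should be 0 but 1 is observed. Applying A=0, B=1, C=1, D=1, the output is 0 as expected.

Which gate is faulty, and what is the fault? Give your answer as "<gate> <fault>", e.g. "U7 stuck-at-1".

Fault-free values for test 1 (A=0, B=1, C=0, D=1): U0=0, U1=1, U2=1, U3=0, U4=1, U5=0, U6=0, U7=1, U8=0, U9=0, giving Y=0. Observed 1.
Test 1: faults giving observed 1 are {U1 stuck-at-0, U2 stuck-at-0, U9 stuck-at-1}.
Test 2 (A=0, B=1, C=1, D=1): fault-free U0=1, U1=0, U2=1, U3=0, U4=0, U5=0, U6=1, U7=1, U8=0, U9=0 → 0; observed 0. Eliminates U2 stuck-at-0, U9 stuck-at-1.
Only U1 stuck-at-0 is consistent with every test.

U1 stuck-at-0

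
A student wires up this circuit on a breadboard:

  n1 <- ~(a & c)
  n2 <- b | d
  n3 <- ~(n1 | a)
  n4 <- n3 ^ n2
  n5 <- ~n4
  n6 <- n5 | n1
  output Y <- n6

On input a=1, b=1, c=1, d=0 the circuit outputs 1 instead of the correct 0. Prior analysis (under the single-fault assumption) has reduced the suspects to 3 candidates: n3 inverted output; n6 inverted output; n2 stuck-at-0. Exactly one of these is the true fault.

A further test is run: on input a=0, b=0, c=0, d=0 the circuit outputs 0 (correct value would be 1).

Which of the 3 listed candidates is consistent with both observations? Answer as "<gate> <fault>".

n6 inverted output

Evaluate each candidate on input a=0, b=0, c=0, d=0:
  n3 inverted output: n1=1, n2=0, n3=1 [inverted output], n4=1, n5=0, n6=1 → 1 — eliminated
  n6 inverted output: n1=1, n2=0, n3=0, n4=0, n5=1, n6=0 [inverted output] → 0 — matches
  n2 stuck-at-0: n1=1, n2=0 [stuck-at-0], n3=0, n4=0, n5=1, n6=1 → 1 — eliminated
Only n6 inverted output reproduces the observed 0.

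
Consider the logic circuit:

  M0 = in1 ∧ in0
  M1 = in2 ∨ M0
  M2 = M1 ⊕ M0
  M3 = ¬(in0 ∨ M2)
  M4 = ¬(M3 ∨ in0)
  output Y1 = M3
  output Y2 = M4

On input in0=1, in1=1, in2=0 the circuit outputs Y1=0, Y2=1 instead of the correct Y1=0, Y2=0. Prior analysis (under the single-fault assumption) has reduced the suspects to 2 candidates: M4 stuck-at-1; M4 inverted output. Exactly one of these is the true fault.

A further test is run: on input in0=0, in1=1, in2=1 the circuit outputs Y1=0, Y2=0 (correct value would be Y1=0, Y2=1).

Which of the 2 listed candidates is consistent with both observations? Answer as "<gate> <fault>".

M4 inverted output

Evaluate each candidate on input in0=0, in1=1, in2=1:
  M4 stuck-at-1: M0=0, M1=1, M2=1, M3=0, M4=1 [stuck-at-1] → Y1=0, Y2=1 — eliminated
  M4 inverted output: M0=0, M1=1, M2=1, M3=0, M4=0 [inverted output] → Y1=0, Y2=0 — matches
Only M4 inverted output reproduces the observed Y1=0, Y2=0.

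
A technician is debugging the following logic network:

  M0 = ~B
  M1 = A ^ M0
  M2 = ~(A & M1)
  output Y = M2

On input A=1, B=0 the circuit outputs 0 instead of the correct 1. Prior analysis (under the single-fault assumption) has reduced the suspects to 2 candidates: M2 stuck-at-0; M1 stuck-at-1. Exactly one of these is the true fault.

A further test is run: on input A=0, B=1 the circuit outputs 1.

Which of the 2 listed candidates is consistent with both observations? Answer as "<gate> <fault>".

M1 stuck-at-1

Evaluate each candidate on input A=0, B=1:
  M2 stuck-at-0: M0=0, M1=0, M2=0 [stuck-at-0] → 0 — eliminated
  M1 stuck-at-1: M0=0, M1=1 [stuck-at-1], M2=1 → 1 — matches
Only M1 stuck-at-1 reproduces the observed 1.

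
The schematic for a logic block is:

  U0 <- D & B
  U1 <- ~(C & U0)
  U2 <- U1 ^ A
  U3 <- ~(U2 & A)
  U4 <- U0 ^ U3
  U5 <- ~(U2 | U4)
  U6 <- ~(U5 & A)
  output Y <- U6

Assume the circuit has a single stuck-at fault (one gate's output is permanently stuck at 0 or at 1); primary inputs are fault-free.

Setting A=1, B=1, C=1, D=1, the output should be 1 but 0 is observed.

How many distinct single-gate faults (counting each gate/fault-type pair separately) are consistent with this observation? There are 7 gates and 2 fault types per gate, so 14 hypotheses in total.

Fault-free: U0=1, U1=0, U2=1, U3=0, U4=1, U5=0, U6=1 → 1. Observed 0.
  U0 stuck-at-0: output 1 ✗
  U0 stuck-at-1: output 1 ✗
  U1 stuck-at-0: output 1 ✗
  U1 stuck-at-1: output 0 ✓
  U2 stuck-at-0: output 0 ✓
  U2 stuck-at-1: output 1 ✗
  U3 stuck-at-0: output 1 ✗
  U3 stuck-at-1: output 1 ✗
  U4 stuck-at-0: output 1 ✗
  U4 stuck-at-1: output 1 ✗
  U5 stuck-at-0: output 1 ✗
  U5 stuck-at-1: output 0 ✓
  U6 stuck-at-0: output 0 ✓
  U6 stuck-at-1: output 1 ✗
Consistent faults: {U1 stuck-at-1, U2 stuck-at-0, U5 stuck-at-1, U6 stuck-at-0} — 4 in all.

4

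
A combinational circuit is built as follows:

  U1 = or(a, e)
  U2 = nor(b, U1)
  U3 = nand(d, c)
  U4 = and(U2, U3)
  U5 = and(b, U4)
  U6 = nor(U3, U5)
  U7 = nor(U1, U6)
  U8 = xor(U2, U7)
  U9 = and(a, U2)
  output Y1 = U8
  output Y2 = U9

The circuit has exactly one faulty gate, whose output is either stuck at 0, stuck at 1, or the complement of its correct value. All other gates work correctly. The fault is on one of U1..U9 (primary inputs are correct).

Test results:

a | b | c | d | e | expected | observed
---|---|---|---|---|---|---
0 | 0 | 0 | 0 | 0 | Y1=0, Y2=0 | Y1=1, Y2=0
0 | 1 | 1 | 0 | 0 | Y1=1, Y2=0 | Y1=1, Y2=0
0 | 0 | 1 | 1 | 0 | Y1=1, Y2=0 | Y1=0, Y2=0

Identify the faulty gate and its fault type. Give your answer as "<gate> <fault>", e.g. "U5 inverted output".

Fault-free values for test 1 (a=0, b=0, c=0, d=0, e=0): U1=0, U2=1, U3=1, U4=1, U5=0, U6=0, U7=1, U8=0, U9=0, giving Y1=0, Y2=0. Observed Y1=1, Y2=0.
Test 1: faults giving observed Y1=1, Y2=0 are {U2 stuck-at-0, U2 inverted output, U3 stuck-at-0, U3 inverted output, U6 stuck-at-1, U6 inverted output, U7 stuck-at-0, U7 inverted output, U8 stuck-at-1, U8 inverted output}.
Test 2 (a=0, b=1, c=1, d=0, e=0): fault-free U1=0, U2=0, U3=1, U4=0, U5=0, U6=0, U7=1, U8=1, U9=0 → Y1=1, Y2=0; observed Y1=1, Y2=0. Eliminates U2 inverted output, U3 stuck-at-0, U3 inverted output, U6 stuck-at-1, U6 inverted output, U7 stuck-at-0, U7 inverted output, U8 inverted output.
Test 3 (a=0, b=0, c=1, d=1, e=0): fault-free U1=0, U2=1, U3=0, U4=0, U5=0, U6=1, U7=0, U8=1, U9=0 → Y1=1, Y2=0; observed Y1=0, Y2=0. Eliminates U8 stuck-at-1.
Only U2 stuck-at-0 is consistent with every test.

U2 stuck-at-0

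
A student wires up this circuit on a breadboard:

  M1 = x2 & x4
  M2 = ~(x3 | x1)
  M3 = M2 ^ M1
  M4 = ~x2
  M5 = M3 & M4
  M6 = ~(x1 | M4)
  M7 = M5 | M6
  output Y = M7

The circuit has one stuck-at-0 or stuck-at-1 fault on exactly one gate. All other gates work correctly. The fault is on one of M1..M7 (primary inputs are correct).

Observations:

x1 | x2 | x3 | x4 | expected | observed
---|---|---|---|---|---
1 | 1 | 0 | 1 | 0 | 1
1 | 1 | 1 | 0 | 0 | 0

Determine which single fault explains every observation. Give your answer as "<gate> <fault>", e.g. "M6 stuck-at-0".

M4 stuck-at-1

Fault-free values for test 1 (x1=1, x2=1, x3=0, x4=1): M1=1, M2=0, M3=1, M4=0, M5=0, M6=0, M7=0, giving Y=0. Observed 1.
Test 1: faults giving observed 1 are {M4 stuck-at-1, M5 stuck-at-1, M6 stuck-at-1, M7 stuck-at-1}.
Test 2 (x1=1, x2=1, x3=1, x4=0): fault-free M1=0, M2=0, M3=0, M4=0, M5=0, M6=0, M7=0 → 0; observed 0. Eliminates M5 stuck-at-1, M6 stuck-at-1, M7 stuck-at-1.
Only M4 stuck-at-1 is consistent with every test.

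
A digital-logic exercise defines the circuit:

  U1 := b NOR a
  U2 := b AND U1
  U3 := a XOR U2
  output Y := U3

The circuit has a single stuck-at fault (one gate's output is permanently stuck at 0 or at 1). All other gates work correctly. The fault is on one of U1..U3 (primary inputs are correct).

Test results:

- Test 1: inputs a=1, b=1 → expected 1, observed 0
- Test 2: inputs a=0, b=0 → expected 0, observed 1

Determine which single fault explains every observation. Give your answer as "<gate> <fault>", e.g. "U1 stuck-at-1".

Fault-free values for test 1 (a=1, b=1): U1=0, U2=0, U3=1, giving Y=1. Observed 0.
Test 1: faults giving observed 0 are {U1 stuck-at-1, U2 stuck-at-1, U3 stuck-at-0}.
Test 2 (a=0, b=0): fault-free U1=1, U2=0, U3=0 → 0; observed 1. Eliminates U1 stuck-at-1, U3 stuck-at-0.
Only U2 stuck-at-1 is consistent with every test.

U2 stuck-at-1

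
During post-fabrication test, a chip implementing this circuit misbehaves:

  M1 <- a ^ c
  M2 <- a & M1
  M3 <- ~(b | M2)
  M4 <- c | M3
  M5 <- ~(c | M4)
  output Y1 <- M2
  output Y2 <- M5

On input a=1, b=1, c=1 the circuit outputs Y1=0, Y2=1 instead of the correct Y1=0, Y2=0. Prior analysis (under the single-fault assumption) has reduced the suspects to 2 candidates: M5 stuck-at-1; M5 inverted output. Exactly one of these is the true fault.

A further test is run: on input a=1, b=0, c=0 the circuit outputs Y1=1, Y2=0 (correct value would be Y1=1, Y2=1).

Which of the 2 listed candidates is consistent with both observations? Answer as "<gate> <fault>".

Evaluate each candidate on input a=1, b=0, c=0:
  M5 stuck-at-1: M1=1, M2=1, M3=0, M4=0, M5=1 [stuck-at-1] → Y1=1, Y2=1 — eliminated
  M5 inverted output: M1=1, M2=1, M3=0, M4=0, M5=0 [inverted output] → Y1=1, Y2=0 — matches
Only M5 inverted output reproduces the observed Y1=1, Y2=0.

M5 inverted output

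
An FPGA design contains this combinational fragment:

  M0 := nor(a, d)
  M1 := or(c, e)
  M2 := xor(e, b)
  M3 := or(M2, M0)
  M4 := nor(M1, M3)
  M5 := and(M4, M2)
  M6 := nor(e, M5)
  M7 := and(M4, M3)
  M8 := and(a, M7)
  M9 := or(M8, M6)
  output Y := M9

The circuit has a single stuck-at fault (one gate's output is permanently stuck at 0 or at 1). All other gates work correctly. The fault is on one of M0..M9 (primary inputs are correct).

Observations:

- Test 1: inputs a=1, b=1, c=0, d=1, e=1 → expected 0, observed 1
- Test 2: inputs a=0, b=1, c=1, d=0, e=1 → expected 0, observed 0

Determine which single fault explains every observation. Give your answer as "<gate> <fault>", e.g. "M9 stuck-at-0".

M7 stuck-at-1

Fault-free values for test 1 (a=1, b=1, c=0, d=1, e=1): M0=0, M1=1, M2=0, M3=0, M4=0, M5=0, M6=0, M7=0, M8=0, M9=0, giving Y=0. Observed 1.
Test 1: faults giving observed 1 are {M6 stuck-at-1, M7 stuck-at-1, M8 stuck-at-1, M9 stuck-at-1}.
Test 2 (a=0, b=1, c=1, d=0, e=1): fault-free M0=1, M1=1, M2=0, M3=1, M4=0, M5=0, M6=0, M7=0, M8=0, M9=0 → 0; observed 0. Eliminates M6 stuck-at-1, M8 stuck-at-1, M9 stuck-at-1.
Only M7 stuck-at-1 is consistent with every test.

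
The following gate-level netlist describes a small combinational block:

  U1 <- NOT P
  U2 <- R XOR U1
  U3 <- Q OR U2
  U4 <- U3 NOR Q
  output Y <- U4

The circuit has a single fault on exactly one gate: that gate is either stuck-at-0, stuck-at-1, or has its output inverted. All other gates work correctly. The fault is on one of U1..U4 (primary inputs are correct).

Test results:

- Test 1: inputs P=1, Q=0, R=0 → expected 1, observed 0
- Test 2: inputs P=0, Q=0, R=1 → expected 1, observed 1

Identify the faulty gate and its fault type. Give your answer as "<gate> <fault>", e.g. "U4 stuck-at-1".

Fault-free values for test 1 (P=1, Q=0, R=0): U1=0, U2=0, U3=0, U4=1, giving Y=1. Observed 0.
Test 1: faults giving observed 0 are {U1 stuck-at-1, U1 inverted output, U2 stuck-at-1, U2 inverted output, U3 stuck-at-1, U3 inverted output, U4 stuck-at-0, U4 inverted output}.
Test 2 (P=0, Q=0, R=1): fault-free U1=1, U2=0, U3=0, U4=1 → 1; observed 1. Eliminates U1 inverted output, U2 stuck-at-1, U2 inverted output, U3 stuck-at-1, U3 inverted output, U4 stuck-at-0, U4 inverted output.
Only U1 stuck-at-1 is consistent with every test.

U1 stuck-at-1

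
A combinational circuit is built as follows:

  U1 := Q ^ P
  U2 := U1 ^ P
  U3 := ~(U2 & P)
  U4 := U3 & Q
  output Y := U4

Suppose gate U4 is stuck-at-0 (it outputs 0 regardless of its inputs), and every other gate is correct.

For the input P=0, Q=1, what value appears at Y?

Propagate with U4 forced: U1=1, U2=1, U3=1, U4=0 [stuck-at-0].
So Y = 0. (Without the fault it would be 1.)

0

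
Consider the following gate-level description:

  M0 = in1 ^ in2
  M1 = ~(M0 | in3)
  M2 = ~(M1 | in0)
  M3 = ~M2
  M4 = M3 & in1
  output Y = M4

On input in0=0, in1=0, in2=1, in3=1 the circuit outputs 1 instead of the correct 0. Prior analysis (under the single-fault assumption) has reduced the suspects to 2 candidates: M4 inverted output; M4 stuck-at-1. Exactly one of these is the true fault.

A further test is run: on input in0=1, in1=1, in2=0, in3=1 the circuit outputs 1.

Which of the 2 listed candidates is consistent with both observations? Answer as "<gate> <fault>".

Evaluate each candidate on input in0=1, in1=1, in2=0, in3=1:
  M4 inverted output: M0=1, M1=0, M2=0, M3=1, M4=0 [inverted output] → 0 — eliminated
  M4 stuck-at-1: M0=1, M1=0, M2=0, M3=1, M4=1 [stuck-at-1] → 1 — matches
Only M4 stuck-at-1 reproduces the observed 1.

M4 stuck-at-1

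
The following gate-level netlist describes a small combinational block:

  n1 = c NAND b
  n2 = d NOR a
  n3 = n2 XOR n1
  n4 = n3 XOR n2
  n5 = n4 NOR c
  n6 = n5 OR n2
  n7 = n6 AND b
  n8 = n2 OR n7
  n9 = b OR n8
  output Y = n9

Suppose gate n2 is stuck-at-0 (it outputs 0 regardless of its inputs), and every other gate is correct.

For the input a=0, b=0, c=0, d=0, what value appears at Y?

0

Propagate with n2 forced: n1=1, n2=0 [stuck-at-0], n3=1, n4=1, n5=0, n6=0, n7=0, n8=0, n9=0.
So Y = 0. (Without the fault it would be 1.)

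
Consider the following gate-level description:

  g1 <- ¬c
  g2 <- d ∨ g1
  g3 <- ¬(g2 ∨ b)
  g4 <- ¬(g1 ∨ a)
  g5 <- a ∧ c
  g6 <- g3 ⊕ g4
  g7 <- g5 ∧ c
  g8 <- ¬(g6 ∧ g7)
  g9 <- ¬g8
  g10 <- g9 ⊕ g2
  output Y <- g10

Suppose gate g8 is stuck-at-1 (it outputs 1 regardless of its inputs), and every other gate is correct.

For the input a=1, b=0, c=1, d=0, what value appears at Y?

0

Propagate with g8 forced: g1=0, g2=0, g3=1, g4=0, g5=1, g6=1, g7=1, g8=1 [stuck-at-1], g9=0, g10=0.
So Y = 0. (Without the fault it would be 1.)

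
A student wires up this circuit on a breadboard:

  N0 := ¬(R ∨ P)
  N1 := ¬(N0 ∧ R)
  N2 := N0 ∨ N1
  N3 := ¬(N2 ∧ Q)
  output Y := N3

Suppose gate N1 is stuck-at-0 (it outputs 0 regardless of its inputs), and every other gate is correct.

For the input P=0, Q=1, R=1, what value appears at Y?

1

Propagate with N1 forced: N0=0, N1=0 [stuck-at-0], N2=0, N3=1.
So Y = 1. (Without the fault it would be 0.)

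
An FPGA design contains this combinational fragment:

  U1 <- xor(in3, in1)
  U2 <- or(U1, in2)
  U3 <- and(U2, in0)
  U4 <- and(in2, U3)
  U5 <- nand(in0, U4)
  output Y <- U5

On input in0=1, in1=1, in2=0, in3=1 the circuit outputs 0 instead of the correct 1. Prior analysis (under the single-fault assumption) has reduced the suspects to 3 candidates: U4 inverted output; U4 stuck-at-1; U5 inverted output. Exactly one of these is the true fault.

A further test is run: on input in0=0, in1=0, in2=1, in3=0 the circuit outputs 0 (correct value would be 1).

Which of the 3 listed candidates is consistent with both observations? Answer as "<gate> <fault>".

Evaluate each candidate on input in0=0, in1=0, in2=1, in3=0:
  U4 inverted output: U1=0, U2=1, U3=0, U4=1 [inverted output], U5=1 → 1 — eliminated
  U4 stuck-at-1: U1=0, U2=1, U3=0, U4=1 [stuck-at-1], U5=1 → 1 — eliminated
  U5 inverted output: U1=0, U2=1, U3=0, U4=0, U5=0 [inverted output] → 0 — matches
Only U5 inverted output reproduces the observed 0.

U5 inverted output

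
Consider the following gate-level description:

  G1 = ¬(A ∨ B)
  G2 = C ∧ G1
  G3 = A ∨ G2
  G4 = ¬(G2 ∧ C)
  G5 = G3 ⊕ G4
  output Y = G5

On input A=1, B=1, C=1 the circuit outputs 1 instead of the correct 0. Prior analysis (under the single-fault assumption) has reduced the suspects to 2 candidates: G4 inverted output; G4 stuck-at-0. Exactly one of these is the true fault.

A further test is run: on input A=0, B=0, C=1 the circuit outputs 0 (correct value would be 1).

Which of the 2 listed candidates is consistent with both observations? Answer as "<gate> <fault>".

Evaluate each candidate on input A=0, B=0, C=1:
  G4 inverted output: G1=1, G2=1, G3=1, G4=1 [inverted output], G5=0 → 0 — matches
  G4 stuck-at-0: G1=1, G2=1, G3=1, G4=0 [stuck-at-0], G5=1 → 1 — eliminated
Only G4 inverted output reproduces the observed 0.

G4 inverted output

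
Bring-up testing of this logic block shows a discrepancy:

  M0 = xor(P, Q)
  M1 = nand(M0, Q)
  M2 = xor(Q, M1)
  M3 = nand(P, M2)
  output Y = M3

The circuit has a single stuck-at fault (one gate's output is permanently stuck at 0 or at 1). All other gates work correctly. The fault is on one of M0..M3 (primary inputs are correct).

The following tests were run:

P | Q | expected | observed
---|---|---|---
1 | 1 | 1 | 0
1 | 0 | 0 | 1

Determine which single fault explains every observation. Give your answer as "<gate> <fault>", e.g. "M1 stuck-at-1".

Fault-free values for test 1 (P=1, Q=1): M0=0, M1=1, M2=0, M3=1, giving Y=1. Observed 0.
Test 1: faults giving observed 0 are {M0 stuck-at-1, M1 stuck-at-0, M2 stuck-at-1, M3 stuck-at-0}.
Test 2 (P=1, Q=0): fault-free M0=1, M1=1, M2=1, M3=0 → 0; observed 1. Eliminates M0 stuck-at-1, M2 stuck-at-1, M3 stuck-at-0.
Only M1 stuck-at-0 is consistent with every test.

M1 stuck-at-0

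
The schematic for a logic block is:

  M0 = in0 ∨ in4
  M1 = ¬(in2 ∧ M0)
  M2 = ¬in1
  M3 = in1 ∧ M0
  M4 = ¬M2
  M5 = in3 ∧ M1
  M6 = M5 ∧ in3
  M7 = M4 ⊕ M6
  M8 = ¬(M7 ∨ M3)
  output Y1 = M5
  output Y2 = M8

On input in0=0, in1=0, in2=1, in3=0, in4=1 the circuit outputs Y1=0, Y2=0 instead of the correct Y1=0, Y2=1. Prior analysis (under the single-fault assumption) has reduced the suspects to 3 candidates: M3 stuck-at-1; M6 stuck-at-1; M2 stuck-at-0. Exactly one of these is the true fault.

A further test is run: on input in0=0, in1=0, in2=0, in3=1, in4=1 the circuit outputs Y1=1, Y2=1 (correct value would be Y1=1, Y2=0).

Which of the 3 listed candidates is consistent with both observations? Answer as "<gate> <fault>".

Evaluate each candidate on input in0=0, in1=0, in2=0, in3=1, in4=1:
  M3 stuck-at-1: M0=1, M1=1, M2=1, M3=1 [stuck-at-1], M4=0, M5=1, M6=1, M7=1, M8=0 → Y1=1, Y2=0 — eliminated
  M6 stuck-at-1: M0=1, M1=1, M2=1, M3=0, M4=0, M5=1, M6=1 [stuck-at-1], M7=1, M8=0 → Y1=1, Y2=0 — eliminated
  M2 stuck-at-0: M0=1, M1=1, M2=0 [stuck-at-0], M3=0, M4=1, M5=1, M6=1, M7=0, M8=1 → Y1=1, Y2=1 — matches
Only M2 stuck-at-0 reproduces the observed Y1=1, Y2=1.

M2 stuck-at-0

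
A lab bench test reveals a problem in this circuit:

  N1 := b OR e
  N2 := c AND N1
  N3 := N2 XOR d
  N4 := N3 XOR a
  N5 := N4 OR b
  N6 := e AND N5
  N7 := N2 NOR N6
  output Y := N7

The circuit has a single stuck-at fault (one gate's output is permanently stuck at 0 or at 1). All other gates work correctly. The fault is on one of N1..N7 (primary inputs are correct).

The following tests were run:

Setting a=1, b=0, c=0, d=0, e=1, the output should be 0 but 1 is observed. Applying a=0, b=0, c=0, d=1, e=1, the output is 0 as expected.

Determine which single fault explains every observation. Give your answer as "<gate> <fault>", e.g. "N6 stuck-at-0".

Fault-free values for test 1 (a=1, b=0, c=0, d=0, e=1): N1=1, N2=0, N3=0, N4=1, N5=1, N6=1, N7=0, giving Y=0. Observed 1.
Test 1: faults giving observed 1 are {N3 stuck-at-1, N4 stuck-at-0, N5 stuck-at-0, N6 stuck-at-0, N7 stuck-at-1}.
Test 2 (a=0, b=0, c=0, d=1, e=1): fault-free N1=1, N2=0, N3=1, N4=1, N5=1, N6=1, N7=0 → 0; observed 0. Eliminates N4 stuck-at-0, N5 stuck-at-0, N6 stuck-at-0, N7 stuck-at-1.
Only N3 stuck-at-1 is consistent with every test.

N3 stuck-at-1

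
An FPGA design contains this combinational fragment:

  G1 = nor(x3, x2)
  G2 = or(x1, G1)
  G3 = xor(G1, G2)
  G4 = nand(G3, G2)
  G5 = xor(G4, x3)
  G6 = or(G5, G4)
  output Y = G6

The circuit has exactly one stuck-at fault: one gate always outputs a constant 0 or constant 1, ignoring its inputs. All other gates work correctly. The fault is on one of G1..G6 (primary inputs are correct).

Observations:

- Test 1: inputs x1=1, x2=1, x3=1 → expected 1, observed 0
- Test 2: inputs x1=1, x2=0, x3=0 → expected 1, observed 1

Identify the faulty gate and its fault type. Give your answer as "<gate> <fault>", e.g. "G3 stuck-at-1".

G5 stuck-at-0

Fault-free values for test 1 (x1=1, x2=1, x3=1): G1=0, G2=1, G3=1, G4=0, G5=1, G6=1, giving Y=1. Observed 0.
Test 1: faults giving observed 0 are {G5 stuck-at-0, G6 stuck-at-0}.
Test 2 (x1=1, x2=0, x3=0): fault-free G1=1, G2=1, G3=0, G4=1, G5=1, G6=1 → 1; observed 1. Eliminates G6 stuck-at-0.
Only G5 stuck-at-0 is consistent with every test.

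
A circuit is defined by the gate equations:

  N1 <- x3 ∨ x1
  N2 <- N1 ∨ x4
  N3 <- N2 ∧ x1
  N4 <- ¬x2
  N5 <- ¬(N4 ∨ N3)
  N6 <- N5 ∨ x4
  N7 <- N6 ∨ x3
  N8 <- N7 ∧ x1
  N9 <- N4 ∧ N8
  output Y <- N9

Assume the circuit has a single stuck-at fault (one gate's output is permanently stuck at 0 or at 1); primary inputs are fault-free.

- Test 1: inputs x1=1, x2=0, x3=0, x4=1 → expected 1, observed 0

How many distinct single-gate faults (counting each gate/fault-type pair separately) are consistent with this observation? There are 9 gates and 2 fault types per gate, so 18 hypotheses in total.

Fault-free: N1=1, N2=1, N3=1, N4=1, N5=0, N6=1, N7=1, N8=1, N9=1 → 1. Observed 0.
  N1: none of the 2 fault types match ✗
  N2: none of the 2 fault types match ✗
  N3: none of the 2 fault types match ✗
  N4: stuck-at-0 ✓; others ✗
  N5: none of the 2 fault types match ✗
  N6: stuck-at-0 ✓; others ✗
  N7: stuck-at-0 ✓; others ✗
  N8: stuck-at-0 ✓; others ✗
  N9: stuck-at-0 ✓; others ✗
Consistent faults: {N4 stuck-at-0, N6 stuck-at-0, N7 stuck-at-0, N8 stuck-at-0, N9 stuck-at-0} — 5 in all.

5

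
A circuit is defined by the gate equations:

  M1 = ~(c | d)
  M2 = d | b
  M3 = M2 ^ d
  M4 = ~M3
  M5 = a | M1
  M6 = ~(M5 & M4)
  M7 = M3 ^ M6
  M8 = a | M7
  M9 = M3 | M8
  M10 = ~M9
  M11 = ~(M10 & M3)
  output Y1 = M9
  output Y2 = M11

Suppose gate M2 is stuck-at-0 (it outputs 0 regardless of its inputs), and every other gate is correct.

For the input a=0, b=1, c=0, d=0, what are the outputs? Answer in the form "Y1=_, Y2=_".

Propagate with M2 forced: M1=1, M2=0 [stuck-at-0], M3=0, M4=1, M5=1, M6=0, M7=0, M8=0, M9=0, M10=1, M11=1.
So the outputs are Y1=0, Y2=1. (Without the fault they would be Y1=1, Y2=1.)

Y1=0, Y2=1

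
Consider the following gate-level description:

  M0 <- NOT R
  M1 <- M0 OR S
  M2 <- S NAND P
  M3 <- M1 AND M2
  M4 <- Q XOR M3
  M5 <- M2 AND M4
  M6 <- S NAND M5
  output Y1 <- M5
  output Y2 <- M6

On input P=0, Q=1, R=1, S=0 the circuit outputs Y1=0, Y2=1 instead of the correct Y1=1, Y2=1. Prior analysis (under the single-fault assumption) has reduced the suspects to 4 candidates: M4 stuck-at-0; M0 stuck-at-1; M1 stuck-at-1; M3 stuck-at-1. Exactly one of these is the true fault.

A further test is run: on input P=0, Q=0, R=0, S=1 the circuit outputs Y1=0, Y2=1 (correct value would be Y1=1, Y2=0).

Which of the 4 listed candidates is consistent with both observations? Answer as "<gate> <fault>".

M4 stuck-at-0

Evaluate each candidate on input P=0, Q=0, R=0, S=1:
  M4 stuck-at-0: M0=1, M1=1, M2=1, M3=1, M4=0 [stuck-at-0], M5=0, M6=1 → Y1=0, Y2=1 — matches
  M0 stuck-at-1: M0=1 [stuck-at-1], M1=1, M2=1, M3=1, M4=1, M5=1, M6=0 → Y1=1, Y2=0 — eliminated
  M1 stuck-at-1: M0=1, M1=1 [stuck-at-1], M2=1, M3=1, M4=1, M5=1, M6=0 → Y1=1, Y2=0 — eliminated
  M3 stuck-at-1: M0=1, M1=1, M2=1, M3=1 [stuck-at-1], M4=1, M5=1, M6=0 → Y1=1, Y2=0 — eliminated
Only M4 stuck-at-0 reproduces the observed Y1=0, Y2=1.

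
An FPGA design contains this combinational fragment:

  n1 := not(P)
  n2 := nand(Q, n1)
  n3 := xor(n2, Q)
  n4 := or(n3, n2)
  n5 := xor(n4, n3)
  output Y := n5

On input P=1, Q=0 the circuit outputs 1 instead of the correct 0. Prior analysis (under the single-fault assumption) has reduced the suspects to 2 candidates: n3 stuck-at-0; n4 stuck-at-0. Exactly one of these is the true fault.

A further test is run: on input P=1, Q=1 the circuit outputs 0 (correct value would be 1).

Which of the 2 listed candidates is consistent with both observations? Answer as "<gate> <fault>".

Evaluate each candidate on input P=1, Q=1:
  n3 stuck-at-0: n1=0, n2=1, n3=0 [stuck-at-0], n4=1, n5=1 → 1 — eliminated
  n4 stuck-at-0: n1=0, n2=1, n3=0, n4=0 [stuck-at-0], n5=0 → 0 — matches
Only n4 stuck-at-0 reproduces the observed 0.

n4 stuck-at-0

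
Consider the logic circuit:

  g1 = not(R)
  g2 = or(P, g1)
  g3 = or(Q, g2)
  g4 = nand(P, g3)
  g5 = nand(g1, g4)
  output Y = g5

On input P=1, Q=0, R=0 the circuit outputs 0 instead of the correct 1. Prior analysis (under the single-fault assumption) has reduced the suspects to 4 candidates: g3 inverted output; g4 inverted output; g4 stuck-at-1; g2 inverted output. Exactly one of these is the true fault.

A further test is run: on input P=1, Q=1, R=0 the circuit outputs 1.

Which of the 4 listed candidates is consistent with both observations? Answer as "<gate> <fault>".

Evaluate each candidate on input P=1, Q=1, R=0:
  g3 inverted output: g1=1, g2=1, g3=0 [inverted output], g4=1, g5=0 → 0 — eliminated
  g4 inverted output: g1=1, g2=1, g3=1, g4=1 [inverted output], g5=0 → 0 — eliminated
  g4 stuck-at-1: g1=1, g2=1, g3=1, g4=1 [stuck-at-1], g5=0 → 0 — eliminated
  g2 inverted output: g1=1, g2=0 [inverted output], g3=1, g4=0, g5=1 → 1 — matches
Only g2 inverted output reproduces the observed 1.

g2 inverted output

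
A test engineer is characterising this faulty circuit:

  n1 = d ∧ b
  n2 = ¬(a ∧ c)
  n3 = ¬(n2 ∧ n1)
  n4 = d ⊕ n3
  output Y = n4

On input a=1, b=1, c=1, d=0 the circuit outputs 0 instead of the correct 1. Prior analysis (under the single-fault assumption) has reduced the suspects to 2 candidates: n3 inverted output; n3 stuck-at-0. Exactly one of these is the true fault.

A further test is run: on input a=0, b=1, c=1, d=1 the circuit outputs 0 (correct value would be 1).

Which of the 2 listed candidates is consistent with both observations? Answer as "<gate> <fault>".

Evaluate each candidate on input a=0, b=1, c=1, d=1:
  n3 inverted output: n1=1, n2=1, n3=1 [inverted output], n4=0 → 0 — matches
  n3 stuck-at-0: n1=1, n2=1, n3=0 [stuck-at-0], n4=1 → 1 — eliminated
Only n3 inverted output reproduces the observed 0.

n3 inverted output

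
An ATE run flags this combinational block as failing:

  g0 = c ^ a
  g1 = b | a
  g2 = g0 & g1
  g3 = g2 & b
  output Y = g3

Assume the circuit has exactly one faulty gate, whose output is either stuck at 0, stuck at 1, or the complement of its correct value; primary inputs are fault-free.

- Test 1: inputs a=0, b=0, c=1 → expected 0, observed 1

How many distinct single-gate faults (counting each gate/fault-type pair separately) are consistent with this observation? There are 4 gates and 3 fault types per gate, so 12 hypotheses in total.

Fault-free: g0=1, g1=0, g2=0, g3=0 → 0. Observed 1.
  g0 stuck-at-0: output 0 ✗
  g0 stuck-at-1: output 0 ✗
  g0 inverted output: output 0 ✗
  g1 stuck-at-0: output 0 ✗
  g1 stuck-at-1: output 0 ✗
  g1 inverted output: output 0 ✗
  g2 stuck-at-0: output 0 ✗
  g2 stuck-at-1: output 0 ✗
  g2 inverted output: output 0 ✗
  g3 stuck-at-0: output 0 ✗
  g3 stuck-at-1: output 1 ✓
  g3 inverted output: output 1 ✓
Consistent faults: {g3 stuck-at-1, g3 inverted output} — 2 in all.

2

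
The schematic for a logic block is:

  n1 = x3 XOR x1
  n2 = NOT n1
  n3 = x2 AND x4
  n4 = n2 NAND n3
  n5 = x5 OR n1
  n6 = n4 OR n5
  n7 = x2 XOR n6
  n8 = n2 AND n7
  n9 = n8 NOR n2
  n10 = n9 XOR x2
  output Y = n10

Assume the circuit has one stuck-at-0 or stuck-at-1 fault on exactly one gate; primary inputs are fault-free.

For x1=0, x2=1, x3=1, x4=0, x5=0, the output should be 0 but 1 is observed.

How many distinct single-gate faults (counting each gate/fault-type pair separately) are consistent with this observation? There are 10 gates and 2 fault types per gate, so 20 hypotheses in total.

5

Fault-free: n1=1, n2=0, n3=0, n4=1, n5=1, n6=1, n7=0, n8=0, n9=1, n10=0 → 0. Observed 1.
  n1: stuck-at-0 ✓; others ✗
  n2: stuck-at-1 ✓; others ✗
  n3: none of the 2 fault types match ✗
  n4: none of the 2 fault types match ✗
  n5: none of the 2 fault types match ✗
  n6: none of the 2 fault types match ✗
  n7: none of the 2 fault types match ✗
  n8: stuck-at-1 ✓; others ✗
  n9: stuck-at-0 ✓; others ✗
  n10: stuck-at-1 ✓; others ✗
Consistent faults: {n1 stuck-at-0, n2 stuck-at-1, n8 stuck-at-1, n9 stuck-at-0, n10 stuck-at-1} — 5 in all.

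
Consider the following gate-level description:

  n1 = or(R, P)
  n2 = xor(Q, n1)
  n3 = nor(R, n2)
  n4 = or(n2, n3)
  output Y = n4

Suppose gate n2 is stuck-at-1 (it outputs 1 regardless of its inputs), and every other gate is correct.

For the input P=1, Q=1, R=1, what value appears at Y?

1

Propagate with n2 forced: n1=1, n2=1 [stuck-at-1], n3=0, n4=1.
So Y = 1. (Without the fault it would be 0.)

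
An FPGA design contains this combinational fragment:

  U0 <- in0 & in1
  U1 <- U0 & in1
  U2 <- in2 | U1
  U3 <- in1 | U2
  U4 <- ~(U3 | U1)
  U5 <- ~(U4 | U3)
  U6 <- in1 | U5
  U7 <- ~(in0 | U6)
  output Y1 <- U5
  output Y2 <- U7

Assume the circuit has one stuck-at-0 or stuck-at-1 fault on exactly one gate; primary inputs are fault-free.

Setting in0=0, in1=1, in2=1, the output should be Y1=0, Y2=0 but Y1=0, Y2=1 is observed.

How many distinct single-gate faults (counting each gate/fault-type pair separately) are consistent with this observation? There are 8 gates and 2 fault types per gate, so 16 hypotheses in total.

Fault-free: U0=0, U1=0, U2=1, U3=1, U4=0, U5=0, U6=1, U7=0 → Y1=0, Y2=0. Observed Y1=0, Y2=1.
  U0: none of the 2 fault types match ✗
  U1: none of the 2 fault types match ✗
  U2: none of the 2 fault types match ✗
  U3: none of the 2 fault types match ✗
  U4: none of the 2 fault types match ✗
  U5: none of the 2 fault types match ✗
  U6: stuck-at-0 ✓; others ✗
  U7: stuck-at-1 ✓; others ✗
Consistent faults: {U6 stuck-at-0, U7 stuck-at-1} — 2 in all.

2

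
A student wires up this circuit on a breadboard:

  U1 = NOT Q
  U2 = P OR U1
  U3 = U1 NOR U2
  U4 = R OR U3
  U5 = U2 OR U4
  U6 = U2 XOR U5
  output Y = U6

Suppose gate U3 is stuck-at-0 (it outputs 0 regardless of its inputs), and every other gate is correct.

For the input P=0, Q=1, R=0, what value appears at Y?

Propagate with U3 forced: U1=0, U2=0, U3=0 [stuck-at-0], U4=0, U5=0, U6=0.
So Y = 0. (Without the fault it would be 1.)

0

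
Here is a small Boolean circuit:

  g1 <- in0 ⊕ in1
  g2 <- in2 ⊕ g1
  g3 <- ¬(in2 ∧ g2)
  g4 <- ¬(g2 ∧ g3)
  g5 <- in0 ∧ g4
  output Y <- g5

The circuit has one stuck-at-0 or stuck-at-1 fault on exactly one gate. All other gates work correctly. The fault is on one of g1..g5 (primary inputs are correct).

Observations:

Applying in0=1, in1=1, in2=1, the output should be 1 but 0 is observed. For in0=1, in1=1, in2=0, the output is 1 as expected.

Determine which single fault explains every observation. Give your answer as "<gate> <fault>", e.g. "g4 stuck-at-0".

Fault-free values for test 1 (in0=1, in1=1, in2=1): g1=0, g2=1, g3=0, g4=1, g5=1, giving Y=1. Observed 0.
Test 1: faults giving observed 0 are {g3 stuck-at-1, g4 stuck-at-0, g5 stuck-at-0}.
Test 2 (in0=1, in1=1, in2=0): fault-free g1=0, g2=0, g3=1, g4=1, g5=1 → 1; observed 1. Eliminates g4 stuck-at-0, g5 stuck-at-0.
Only g3 stuck-at-1 is consistent with every test.

g3 stuck-at-1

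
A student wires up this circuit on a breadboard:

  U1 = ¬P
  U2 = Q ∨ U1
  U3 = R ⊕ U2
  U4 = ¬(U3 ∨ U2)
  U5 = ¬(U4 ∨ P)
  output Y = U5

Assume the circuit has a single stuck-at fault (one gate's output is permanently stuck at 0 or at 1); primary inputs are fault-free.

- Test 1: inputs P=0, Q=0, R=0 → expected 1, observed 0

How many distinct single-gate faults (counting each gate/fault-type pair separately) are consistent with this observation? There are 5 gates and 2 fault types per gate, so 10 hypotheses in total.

Fault-free: U1=1, U2=1, U3=1, U4=0, U5=1 → 1. Observed 0.
  U1 stuck-at-0: output 0 ✓
  U1 stuck-at-1: output 1 ✗
  U2 stuck-at-0: output 0 ✓
  U2 stuck-at-1: output 1 ✗
  U3 stuck-at-0: output 1 ✗
  U3 stuck-at-1: output 1 ✗
  U4 stuck-at-0: output 1 ✗
  U4 stuck-at-1: output 0 ✓
  U5 stuck-at-0: output 0 ✓
  U5 stuck-at-1: output 1 ✗
Consistent faults: {U1 stuck-at-0, U2 stuck-at-0, U4 stuck-at-1, U5 stuck-at-0} — 4 in all.

4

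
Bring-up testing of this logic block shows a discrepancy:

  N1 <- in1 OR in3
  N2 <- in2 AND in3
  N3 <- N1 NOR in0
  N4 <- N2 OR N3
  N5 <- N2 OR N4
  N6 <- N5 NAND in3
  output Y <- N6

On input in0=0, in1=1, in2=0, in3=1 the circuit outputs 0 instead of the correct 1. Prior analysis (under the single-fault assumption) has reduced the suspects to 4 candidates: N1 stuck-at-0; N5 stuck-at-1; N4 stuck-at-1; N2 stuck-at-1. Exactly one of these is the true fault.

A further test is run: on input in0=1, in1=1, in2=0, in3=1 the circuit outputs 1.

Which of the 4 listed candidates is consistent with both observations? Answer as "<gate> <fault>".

Evaluate each candidate on input in0=1, in1=1, in2=0, in3=1:
  N1 stuck-at-0: N1=0 [stuck-at-0], N2=0, N3=0, N4=0, N5=0, N6=1 → 1 — matches
  N5 stuck-at-1: N1=1, N2=0, N3=0, N4=0, N5=1 [stuck-at-1], N6=0 → 0 — eliminated
  N4 stuck-at-1: N1=1, N2=0, N3=0, N4=1 [stuck-at-1], N5=1, N6=0 → 0 — eliminated
  N2 stuck-at-1: N1=1, N2=1 [stuck-at-1], N3=0, N4=1, N5=1, N6=0 → 0 — eliminated
Only N1 stuck-at-0 reproduces the observed 1.

N1 stuck-at-0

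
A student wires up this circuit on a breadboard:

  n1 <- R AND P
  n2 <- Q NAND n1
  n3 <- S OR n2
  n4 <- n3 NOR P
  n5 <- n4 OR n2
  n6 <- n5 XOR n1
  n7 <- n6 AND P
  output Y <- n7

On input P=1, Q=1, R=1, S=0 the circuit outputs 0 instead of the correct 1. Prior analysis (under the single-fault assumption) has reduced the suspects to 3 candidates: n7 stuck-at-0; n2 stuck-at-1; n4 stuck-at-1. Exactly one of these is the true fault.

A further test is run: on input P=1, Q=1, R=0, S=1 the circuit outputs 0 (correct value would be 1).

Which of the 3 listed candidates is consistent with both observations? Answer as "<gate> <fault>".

Evaluate each candidate on input P=1, Q=1, R=0, S=1:
  n7 stuck-at-0: n1=0, n2=1, n3=1, n4=0, n5=1, n6=1, n7=0 [stuck-at-0] → 0 — matches
  n2 stuck-at-1: n1=0, n2=1 [stuck-at-1], n3=1, n4=0, n5=1, n6=1, n7=1 → 1 — eliminated
  n4 stuck-at-1: n1=0, n2=1, n3=1, n4=1 [stuck-at-1], n5=1, n6=1, n7=1 → 1 — eliminated
Only n7 stuck-at-0 reproduces the observed 0.

n7 stuck-at-0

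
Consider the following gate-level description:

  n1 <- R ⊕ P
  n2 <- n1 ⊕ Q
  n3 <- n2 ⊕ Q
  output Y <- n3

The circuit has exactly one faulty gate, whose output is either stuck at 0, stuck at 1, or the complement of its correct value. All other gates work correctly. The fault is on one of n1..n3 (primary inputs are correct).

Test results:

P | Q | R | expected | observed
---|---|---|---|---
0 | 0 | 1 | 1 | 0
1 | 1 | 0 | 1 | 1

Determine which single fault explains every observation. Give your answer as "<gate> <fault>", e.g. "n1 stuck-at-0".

Fault-free values for test 1 (P=0, Q=0, R=1): n1=1, n2=1, n3=1, giving Y=1. Observed 0.
Test 1: faults giving observed 0 are {n1 stuck-at-0, n1 inverted output, n2 stuck-at-0, n2 inverted output, n3 stuck-at-0, n3 inverted output}.
Test 2 (P=1, Q=1, R=0): fault-free n1=1, n2=0, n3=1 → 1; observed 1. Eliminates n1 stuck-at-0, n1 inverted output, n2 inverted output, n3 stuck-at-0, n3 inverted output.
Only n2 stuck-at-0 is consistent with every test.

n2 stuck-at-0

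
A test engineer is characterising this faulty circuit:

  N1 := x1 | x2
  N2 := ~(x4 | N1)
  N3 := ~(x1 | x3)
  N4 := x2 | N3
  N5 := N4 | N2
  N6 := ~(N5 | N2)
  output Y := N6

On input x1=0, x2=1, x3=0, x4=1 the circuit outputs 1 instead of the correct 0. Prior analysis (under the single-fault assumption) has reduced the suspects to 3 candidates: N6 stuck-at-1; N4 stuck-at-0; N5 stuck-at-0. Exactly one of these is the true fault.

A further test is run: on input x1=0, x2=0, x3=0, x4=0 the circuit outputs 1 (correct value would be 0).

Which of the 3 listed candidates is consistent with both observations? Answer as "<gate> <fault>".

N6 stuck-at-1

Evaluate each candidate on input x1=0, x2=0, x3=0, x4=0:
  N6 stuck-at-1: N1=0, N2=1, N3=1, N4=1, N5=1, N6=1 [stuck-at-1] → 1 — matches
  N4 stuck-at-0: N1=0, N2=1, N3=1, N4=0 [stuck-at-0], N5=1, N6=0 → 0 — eliminated
  N5 stuck-at-0: N1=0, N2=1, N3=1, N4=1, N5=0 [stuck-at-0], N6=0 → 0 — eliminated
Only N6 stuck-at-1 reproduces the observed 1.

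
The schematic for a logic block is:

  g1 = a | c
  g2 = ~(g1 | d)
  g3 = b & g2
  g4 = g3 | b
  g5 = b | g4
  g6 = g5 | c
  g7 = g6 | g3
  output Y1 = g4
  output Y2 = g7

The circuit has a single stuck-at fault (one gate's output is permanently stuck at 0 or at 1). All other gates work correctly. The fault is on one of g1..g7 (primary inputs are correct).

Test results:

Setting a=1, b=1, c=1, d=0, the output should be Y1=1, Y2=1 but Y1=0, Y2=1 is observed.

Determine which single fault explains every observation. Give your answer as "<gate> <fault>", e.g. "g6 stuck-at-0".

g4 stuck-at-0

Fault-free values for test 1 (a=1, b=1, c=1, d=0): g1=1, g2=0, g3=0, g4=1, g5=1, g6=1, g7=1, giving Y1=1, Y2=1. Observed Y1=0, Y2=1.
Test 1: faults giving observed Y1=0, Y2=1 are {g4 stuck-at-0}.
Only g4 stuck-at-0 is consistent with every test.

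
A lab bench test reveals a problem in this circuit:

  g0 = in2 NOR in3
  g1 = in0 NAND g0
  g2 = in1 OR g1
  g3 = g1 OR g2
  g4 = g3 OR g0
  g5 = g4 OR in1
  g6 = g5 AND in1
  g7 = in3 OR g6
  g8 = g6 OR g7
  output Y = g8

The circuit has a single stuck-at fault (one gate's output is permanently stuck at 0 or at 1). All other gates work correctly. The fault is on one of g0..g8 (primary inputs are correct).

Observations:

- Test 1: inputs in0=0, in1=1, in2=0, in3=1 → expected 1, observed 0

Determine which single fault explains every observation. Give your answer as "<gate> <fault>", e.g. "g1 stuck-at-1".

Fault-free values for test 1 (in0=0, in1=1, in2=0, in3=1): g0=0, g1=1, g2=1, g3=1, g4=1, g5=1, g6=1, g7=1, g8=1, giving Y=1. Observed 0.
Test 1: faults giving observed 0 are {g8 stuck-at-0}.
Only g8 stuck-at-0 is consistent with every test.

g8 stuck-at-0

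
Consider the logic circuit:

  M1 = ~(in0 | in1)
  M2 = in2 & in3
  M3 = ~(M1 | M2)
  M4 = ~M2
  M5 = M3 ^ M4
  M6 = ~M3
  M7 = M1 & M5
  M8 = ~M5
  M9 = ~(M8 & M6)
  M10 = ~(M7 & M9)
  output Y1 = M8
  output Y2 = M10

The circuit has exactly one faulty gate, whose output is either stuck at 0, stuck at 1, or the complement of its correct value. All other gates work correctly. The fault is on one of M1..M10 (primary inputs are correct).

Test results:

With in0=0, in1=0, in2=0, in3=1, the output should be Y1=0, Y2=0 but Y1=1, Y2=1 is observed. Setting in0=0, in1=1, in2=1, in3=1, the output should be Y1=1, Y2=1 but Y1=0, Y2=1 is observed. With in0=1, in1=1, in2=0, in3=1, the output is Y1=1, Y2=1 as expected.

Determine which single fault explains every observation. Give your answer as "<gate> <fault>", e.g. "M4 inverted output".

Fault-free values for test 1 (in0=0, in1=0, in2=0, in3=1): M1=1, M2=0, M3=0, M4=1, M5=1, M6=1, M7=1, M8=0, M9=1, M10=0, giving Y1=0, Y2=0. Observed Y1=1, Y2=1.
Test 1: faults giving observed Y1=1, Y2=1 are {M1 stuck-at-0, M1 inverted output, M2 stuck-at-1, M2 inverted output, M3 stuck-at-1, M3 inverted output, M4 stuck-at-0, M4 inverted output, M5 stuck-at-0, M5 inverted output, M8 stuck-at-1, M8 inverted output}.
Test 2 (in0=0, in1=1, in2=1, in3=1): fault-free M1=0, M2=1, M3=0, M4=0, M5=0, M6=1, M7=0, M8=1, M9=0, M10=1 → Y1=1, Y2=1; observed Y1=0, Y2=1. Eliminates M1 stuck-at-0, M1 inverted output, M2 stuck-at-1, M2 inverted output, M4 stuck-at-0, M5 stuck-at-0, M8 stuck-at-1.
Test 3 (in0=1, in1=1, in2=0, in3=1): fault-free M1=0, M2=0, M3=1, M4=1, M5=0, M6=0, M7=0, M8=1, M9=1, M10=1 → Y1=1, Y2=1; observed Y1=1, Y2=1. Eliminates M3 inverted output, M4 inverted output, M5 inverted output, M8 inverted output.
Only M3 stuck-at-1 is consistent with every test.

M3 stuck-at-1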